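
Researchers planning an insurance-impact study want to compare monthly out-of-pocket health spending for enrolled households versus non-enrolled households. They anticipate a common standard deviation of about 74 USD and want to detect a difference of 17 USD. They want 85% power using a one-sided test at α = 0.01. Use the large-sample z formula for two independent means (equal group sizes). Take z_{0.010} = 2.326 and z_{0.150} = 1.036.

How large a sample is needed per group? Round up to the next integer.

n = (z_α + z_β)² · (σ₁² + σ₂²) / δ²
  = (2.326 + 1.036)² · (2·74² = 10952) / 17²
  = 11.3030 · 10952 / 289
  = 428.34
Round up → n = 429 per group.

n = 429 per group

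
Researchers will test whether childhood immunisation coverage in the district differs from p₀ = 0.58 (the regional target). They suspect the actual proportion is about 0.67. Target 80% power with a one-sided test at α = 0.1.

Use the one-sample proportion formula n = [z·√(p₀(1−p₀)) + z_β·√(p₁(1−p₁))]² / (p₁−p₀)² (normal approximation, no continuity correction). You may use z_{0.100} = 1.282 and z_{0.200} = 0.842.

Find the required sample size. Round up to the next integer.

n = [z_α·√(p₀q₀) + z_β·√(p₁q₁)]² / (p₁ − p₀)²
  = [1.282·√(0.58·0.42) + 0.842·√(0.67·0.33)]² / (0.09)²
  = [1.282·0.4936 + 0.842·0.4702]² / 0.0081
  = [1.0287]² / 0.0081
  = 130.64
Round up → n = 131.

n = 131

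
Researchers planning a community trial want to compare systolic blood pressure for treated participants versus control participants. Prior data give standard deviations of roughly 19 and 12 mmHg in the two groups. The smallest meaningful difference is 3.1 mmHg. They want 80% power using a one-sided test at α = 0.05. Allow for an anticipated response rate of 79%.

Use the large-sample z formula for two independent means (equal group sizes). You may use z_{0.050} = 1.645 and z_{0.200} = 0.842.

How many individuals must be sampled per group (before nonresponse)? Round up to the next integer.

n = (z_α + z_β)² · (σ₁² + σ₂²) / δ²
  = (1.645 + 0.842)² · (19² + 12² = 505) / 3.1²
  = 6.1852 · 505 / 9.61
  = 325.03
Adjust for 79% response: 325.03 / 0.79 = 411.43.
Round up → n = 412 per group.

n = 412 per group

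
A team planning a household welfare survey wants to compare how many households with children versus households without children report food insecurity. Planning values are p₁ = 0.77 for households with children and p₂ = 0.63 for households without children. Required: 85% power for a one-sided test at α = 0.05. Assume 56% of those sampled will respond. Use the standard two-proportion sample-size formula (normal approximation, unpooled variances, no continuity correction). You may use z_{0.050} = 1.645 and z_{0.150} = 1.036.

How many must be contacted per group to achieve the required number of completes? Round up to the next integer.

n = (z_α + z_β)² · [p₁(1−p₁) + p₂(1−p₂)] / (p₁ − p₂)²
  = (1.645 + 1.036)² · (0.77·0.23 + 0.63·0.37) / (0.14)²
  = (2.681)² · (0.1771 + 0.2331) / 0.0196
  = 7.1878 · 0.4102 / 0.0196
  = 150.43
Adjust for 56% response: 150.43 / 0.56 = 268.62.
Round up → n = 269 per group.

n = 269 per group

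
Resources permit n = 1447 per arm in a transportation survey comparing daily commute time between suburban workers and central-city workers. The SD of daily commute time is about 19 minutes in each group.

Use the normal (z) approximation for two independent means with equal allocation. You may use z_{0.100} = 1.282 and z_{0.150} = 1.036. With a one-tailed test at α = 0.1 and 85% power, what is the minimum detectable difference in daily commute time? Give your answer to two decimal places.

Minimum detectable difference ≈ 1.64 minutes

δ = (z_α + z_β) · √((σ₁²+σ₂²)/n)
  = (1.282 + 1.036) · √(722/1447)
  = 2.318 · √0.49896
  = 2.318 · 0.7064
  = 1.6374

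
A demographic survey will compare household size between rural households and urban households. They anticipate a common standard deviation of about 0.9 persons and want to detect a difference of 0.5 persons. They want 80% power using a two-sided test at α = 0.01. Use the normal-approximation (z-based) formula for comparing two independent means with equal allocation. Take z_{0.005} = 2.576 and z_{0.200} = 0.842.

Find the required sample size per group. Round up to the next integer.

n = (z_{α/2} + z_β)² · (σ₁² + σ₂²) / δ²
  = (2.576 + 0.842)² · (2·0.9² = 1.62) / 0.5²
  = 11.6827 · 1.62 / 0.25
  = 75.70
Round up → n = 76 per group.

n = 76 per group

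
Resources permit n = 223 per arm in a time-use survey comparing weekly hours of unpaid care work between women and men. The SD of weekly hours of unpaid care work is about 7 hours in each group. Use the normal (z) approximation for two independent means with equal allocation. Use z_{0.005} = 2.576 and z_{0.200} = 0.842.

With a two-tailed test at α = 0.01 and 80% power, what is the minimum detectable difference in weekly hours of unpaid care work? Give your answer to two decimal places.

δ = (z_{α/2} + z_β) · √((σ₁²+σ₂²)/n)
  = (2.576 + 0.842) · √(98/223)
  = 3.418 · √0.43946
  = 3.418 · 0.6629
  = 2.2659

Minimum detectable difference ≈ 2.27 hours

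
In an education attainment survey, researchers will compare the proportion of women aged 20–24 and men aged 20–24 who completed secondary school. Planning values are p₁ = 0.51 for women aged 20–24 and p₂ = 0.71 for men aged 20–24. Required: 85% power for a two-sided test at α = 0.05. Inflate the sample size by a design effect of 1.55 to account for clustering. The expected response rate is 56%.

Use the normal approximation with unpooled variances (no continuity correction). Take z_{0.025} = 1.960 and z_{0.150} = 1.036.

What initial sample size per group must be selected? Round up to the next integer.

n = 284 per group

n = (z_{α/2} + z_β)² · [p₁(1−p₁) + p₂(1−p₂)] / (p₁ − p₂)²
  = (1.960 + 1.036)² · (0.51·0.49 + 0.71·0.29) / (-0.20)²
  = (2.996)² · (0.2499 + 0.2059) / 0.0400
  = 8.9760 · 0.4558 / 0.0400
  = 102.28
Design effect: 1.55 × 102.28 = 158.54.
Adjust for 56% response: 158.54 / 0.56 = 283.10.
Round up → n = 284 per group.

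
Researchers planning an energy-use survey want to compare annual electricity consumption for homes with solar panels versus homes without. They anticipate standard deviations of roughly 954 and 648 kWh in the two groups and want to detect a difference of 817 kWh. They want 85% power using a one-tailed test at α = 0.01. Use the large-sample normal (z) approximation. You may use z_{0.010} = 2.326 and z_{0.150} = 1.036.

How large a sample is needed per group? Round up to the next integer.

n = 23 per group

n = (z_α + z_β)² · (σ₁² + σ₂²) / δ²
  = (2.326 + 1.036)² · (954² + 648² = 1330020) / 817²
  = 11.3030 · 1330020 / 667489
  = 22.52
Round up → n = 23 per group.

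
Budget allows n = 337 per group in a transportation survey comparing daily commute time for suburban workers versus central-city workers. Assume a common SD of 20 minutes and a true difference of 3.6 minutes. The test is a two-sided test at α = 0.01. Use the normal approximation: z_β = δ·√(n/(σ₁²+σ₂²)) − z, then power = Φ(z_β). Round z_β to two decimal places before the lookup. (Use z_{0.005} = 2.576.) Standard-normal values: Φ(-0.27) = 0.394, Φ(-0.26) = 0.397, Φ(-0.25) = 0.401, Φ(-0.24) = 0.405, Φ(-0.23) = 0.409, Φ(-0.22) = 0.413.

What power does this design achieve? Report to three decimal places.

Power ≈ 0.405

z_β = δ·√(n/(σ₁²+σ₂²)) − z_{α/2}
    = 3.6 · √(337/800) − 2.576
    = 3.6 · 0.64904 − 2.576
    = 2.3365 − 2.576 = -0.2395 → -0.24
Power = Φ(-0.24) = 0.405.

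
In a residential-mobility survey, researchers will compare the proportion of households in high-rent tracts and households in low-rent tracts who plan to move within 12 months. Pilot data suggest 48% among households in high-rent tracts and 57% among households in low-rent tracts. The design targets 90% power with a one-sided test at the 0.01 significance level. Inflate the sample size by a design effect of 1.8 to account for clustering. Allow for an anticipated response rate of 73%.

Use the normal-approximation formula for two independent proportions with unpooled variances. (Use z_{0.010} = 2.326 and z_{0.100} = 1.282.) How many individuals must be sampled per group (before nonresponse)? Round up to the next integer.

n = (z_α + z_β)² · [p₁(1−p₁) + p₂(1−p₂)] / (p₁ − p₂)²
  = (2.326 + 1.282)² · (0.48·0.52 + 0.57·0.43) / (-0.09)²
  = (3.608)² · (0.2496 + 0.2451) / 0.0081
  = 13.0177 · 0.4947 / 0.0081
  = 795.04
Design effect: 1.8 × 795.04 = 1431.08.
Adjust for 73% response: 1431.08 / 0.73 = 1960.38.
Round up → n = 1961 per group.

n = 1961 per group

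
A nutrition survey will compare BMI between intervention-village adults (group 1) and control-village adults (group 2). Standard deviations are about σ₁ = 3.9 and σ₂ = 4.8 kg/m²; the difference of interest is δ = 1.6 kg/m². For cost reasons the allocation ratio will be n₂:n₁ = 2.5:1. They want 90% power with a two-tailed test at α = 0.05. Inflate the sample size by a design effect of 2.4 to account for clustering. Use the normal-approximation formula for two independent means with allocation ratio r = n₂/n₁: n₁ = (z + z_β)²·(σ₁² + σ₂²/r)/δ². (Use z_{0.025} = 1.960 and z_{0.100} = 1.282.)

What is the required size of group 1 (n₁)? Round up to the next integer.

n₁ = 241

n₁ = (z_{α/2} + z_β)² · (σ₁² + σ₂²/r) / δ²
   = (1.960 + 1.282)² · (3.9² + 4.8²/2.5) / 1.6²
   = 10.5106 · (15.21 + 9.216) / 2.56
   = 10.5106 · 24.426 / 2.56
   = 100.29
Design effect: 2.4 × 100.29 = 240.69.
Round up → n₁ = 241; n₂ = r·n₁ = 2.5 × 241 = 603.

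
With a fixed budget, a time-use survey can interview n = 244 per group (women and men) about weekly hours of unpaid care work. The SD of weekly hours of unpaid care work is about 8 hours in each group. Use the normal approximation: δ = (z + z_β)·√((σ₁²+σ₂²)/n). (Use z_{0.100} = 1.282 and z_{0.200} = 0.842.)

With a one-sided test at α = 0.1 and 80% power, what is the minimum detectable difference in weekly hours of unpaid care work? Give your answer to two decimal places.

Minimum detectable difference ≈ 1.54 hours

δ = (z_α + z_β) · √((σ₁²+σ₂²)/n)
  = (1.282 + 0.842) · √(128/244)
  = 2.124 · √0.52459
  = 2.124 · 0.7243
  = 1.5384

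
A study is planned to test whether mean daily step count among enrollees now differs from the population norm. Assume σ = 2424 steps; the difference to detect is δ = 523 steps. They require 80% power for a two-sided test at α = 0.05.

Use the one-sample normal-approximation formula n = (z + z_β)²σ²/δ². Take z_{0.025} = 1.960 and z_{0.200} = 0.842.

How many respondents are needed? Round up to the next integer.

n = (z_{α/2} + z_β)² · σ² / δ²
  = (1.960 + 0.842)² · 2424² / 523²
  = 7.8512 · 5875776 / 273529
  = 168.65
Round up → n = 169.

n = 169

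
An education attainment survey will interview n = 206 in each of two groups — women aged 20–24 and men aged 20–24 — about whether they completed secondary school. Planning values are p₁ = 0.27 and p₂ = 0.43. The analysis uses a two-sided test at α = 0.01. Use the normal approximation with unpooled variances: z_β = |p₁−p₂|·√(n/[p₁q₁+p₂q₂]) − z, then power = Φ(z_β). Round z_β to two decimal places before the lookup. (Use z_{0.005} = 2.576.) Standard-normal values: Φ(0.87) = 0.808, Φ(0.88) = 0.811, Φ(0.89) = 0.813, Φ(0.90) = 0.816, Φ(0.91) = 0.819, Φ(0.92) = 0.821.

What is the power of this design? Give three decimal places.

Power ≈ 0.811

z_β = |p₁−p₂|·√(n/[p₁q₁+p₂q₂]) − z_{α/2}
    = 0.16 · √(206/0.4422) − 2.576
    = 0.16 · 21.5836 − 2.576
    = 3.4534 − 2.576 = 0.8774 → 0.88
Power = Φ(0.88) = 0.811.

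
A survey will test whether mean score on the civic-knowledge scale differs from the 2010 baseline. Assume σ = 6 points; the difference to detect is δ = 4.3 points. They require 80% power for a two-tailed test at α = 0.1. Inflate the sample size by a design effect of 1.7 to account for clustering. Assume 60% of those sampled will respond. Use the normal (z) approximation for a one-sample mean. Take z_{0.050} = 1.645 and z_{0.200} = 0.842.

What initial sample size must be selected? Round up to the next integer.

n = (z_{α/2} + z_β)² · σ² / δ²
  = (1.645 + 0.842)² · 6² / 4.3²
  = 6.1852 · 36 / 18.49
  = 12.04
Design effect: 1.7 × 12.04 = 20.47.
Adjust for 60% response: 20.47 / 0.60 = 34.12.
Round up → n = 35.

n = 35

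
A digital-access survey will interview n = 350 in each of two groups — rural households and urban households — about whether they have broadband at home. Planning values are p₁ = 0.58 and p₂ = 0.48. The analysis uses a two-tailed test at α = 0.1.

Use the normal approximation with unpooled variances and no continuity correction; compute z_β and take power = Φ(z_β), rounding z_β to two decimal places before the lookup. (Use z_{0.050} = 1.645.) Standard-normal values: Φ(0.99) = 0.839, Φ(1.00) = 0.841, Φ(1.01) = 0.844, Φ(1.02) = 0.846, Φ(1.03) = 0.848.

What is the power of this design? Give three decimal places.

Power ≈ 0.846

z_β = |p₁−p₂|·√(n/[p₁q₁+p₂q₂]) − z_{α/2}
    = 0.10 · √(350/0.4932) − 1.645
    = 0.10 · 26.6393 − 1.645
    = 2.6639 − 1.645 = 1.0189 → 1.02
Power = Φ(1.02) = 0.846.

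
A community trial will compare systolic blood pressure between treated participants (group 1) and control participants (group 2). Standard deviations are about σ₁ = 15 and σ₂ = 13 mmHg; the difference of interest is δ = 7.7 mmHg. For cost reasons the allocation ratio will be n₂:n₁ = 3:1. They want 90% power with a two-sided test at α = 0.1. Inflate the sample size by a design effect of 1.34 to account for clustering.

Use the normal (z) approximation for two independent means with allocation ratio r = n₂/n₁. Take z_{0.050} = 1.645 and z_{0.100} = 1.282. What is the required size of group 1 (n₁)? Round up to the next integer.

n₁ = 55

n₁ = (z_{α/2} + z_β)² · (σ₁² + σ₂²/r) / δ²
   = (1.645 + 1.282)² · (15² + 13²/3) / 7.7²
   = 8.5673 · (225 + 56.3333) / 59.29
   = 8.5673 · 281.3333 / 59.29
   = 40.65
Design effect: 1.34 × 40.65 = 54.47.
Round up → n₁ = 55; n₂ = r·n₁ = 3 × 55 = 165.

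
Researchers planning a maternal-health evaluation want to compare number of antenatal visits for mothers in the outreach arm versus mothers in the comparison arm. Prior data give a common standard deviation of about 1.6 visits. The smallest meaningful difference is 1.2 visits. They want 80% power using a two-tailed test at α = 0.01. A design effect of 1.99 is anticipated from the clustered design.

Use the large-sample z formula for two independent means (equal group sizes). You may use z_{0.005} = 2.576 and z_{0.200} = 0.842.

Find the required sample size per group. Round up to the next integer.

n = (z_{α/2} + z_β)² · (σ₁² + σ₂²) / δ²
  = (2.576 + 0.842)² · (2·1.6² = 5.12) / 1.2²
  = 11.6827 · 5.12 / 1.44
  = 41.54
Design effect: 1.99 × 41.54 = 82.66.
Round up → n = 83 per group.

n = 83 per group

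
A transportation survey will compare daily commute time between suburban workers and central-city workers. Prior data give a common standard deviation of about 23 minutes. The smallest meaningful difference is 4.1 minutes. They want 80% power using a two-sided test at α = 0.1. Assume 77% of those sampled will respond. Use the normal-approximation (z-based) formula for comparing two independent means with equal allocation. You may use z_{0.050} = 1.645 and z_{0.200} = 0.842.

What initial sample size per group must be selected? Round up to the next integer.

n = 506 per group

n = (z_{α/2} + z_β)² · (σ₁² + σ₂²) / δ²
  = (1.645 + 0.842)² · (2·23² = 1058) / 4.1²
  = 6.1852 · 1058 / 16.81
  = 389.29
Adjust for 77% response: 389.29 / 0.77 = 505.57.
Round up → n = 506 per group.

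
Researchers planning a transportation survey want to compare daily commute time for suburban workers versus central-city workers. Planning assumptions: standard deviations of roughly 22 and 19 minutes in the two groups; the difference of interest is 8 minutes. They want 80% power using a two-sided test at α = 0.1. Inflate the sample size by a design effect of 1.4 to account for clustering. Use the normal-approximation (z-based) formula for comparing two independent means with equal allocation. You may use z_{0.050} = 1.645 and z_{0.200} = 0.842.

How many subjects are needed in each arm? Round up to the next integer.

n = (z_{α/2} + z_β)² · (σ₁² + σ₂²) / δ²
  = (1.645 + 0.842)² · (22² + 19² = 845) / 8²
  = 6.1852 · 845 / 64
  = 81.66
Design effect: 1.4 × 81.66 = 114.33.
Round up → n = 115 per group.

n = 115 per group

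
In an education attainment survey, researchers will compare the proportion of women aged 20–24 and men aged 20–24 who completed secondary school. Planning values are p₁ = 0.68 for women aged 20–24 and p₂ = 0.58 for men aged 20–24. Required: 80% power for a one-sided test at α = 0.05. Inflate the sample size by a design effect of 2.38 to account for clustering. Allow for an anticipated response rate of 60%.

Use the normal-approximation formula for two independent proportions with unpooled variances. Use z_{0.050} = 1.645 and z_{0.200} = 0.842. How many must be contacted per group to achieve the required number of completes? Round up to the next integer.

n = 1132 per group

n = (z_α + z_β)² · [p₁(1−p₁) + p₂(1−p₂)] / (p₁ − p₂)²
  = (1.645 + 0.842)² · (0.68·0.32 + 0.58·0.42) / (0.10)²
  = (2.487)² · (0.2176 + 0.2436) / 0.0100
  = 6.1852 · 0.4612 / 0.0100
  = 285.26
Design effect: 2.38 × 285.26 = 678.92.
Adjust for 60% response: 678.92 / 0.60 = 1131.53.
Round up → n = 1132 per group.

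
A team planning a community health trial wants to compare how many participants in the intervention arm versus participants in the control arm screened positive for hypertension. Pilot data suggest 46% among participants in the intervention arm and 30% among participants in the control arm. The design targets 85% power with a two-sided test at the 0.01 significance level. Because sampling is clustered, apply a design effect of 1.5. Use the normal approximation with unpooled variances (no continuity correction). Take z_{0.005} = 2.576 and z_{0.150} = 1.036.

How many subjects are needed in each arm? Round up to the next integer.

n = (z_{α/2} + z_β)² · [p₁(1−p₁) + p₂(1−p₂)] / (p₁ − p₂)²
  = (2.576 + 1.036)² · (0.46·0.54 + 0.30·0.70) / (0.16)²
  = (3.612)² · (0.2484 + 0.2100) / 0.0256
  = 13.0465 · 0.4584 / 0.0256
  = 233.61
Design effect: 1.5 × 233.61 = 350.42.
Round up → n = 351 per group.

n = 351 per group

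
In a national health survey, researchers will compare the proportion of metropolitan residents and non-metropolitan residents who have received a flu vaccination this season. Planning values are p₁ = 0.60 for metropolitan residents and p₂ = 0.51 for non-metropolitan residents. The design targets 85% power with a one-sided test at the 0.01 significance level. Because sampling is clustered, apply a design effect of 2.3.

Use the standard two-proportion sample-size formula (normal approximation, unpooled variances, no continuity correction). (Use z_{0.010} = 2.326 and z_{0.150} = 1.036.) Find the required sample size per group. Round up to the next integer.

n = (z_α + z_β)² · [p₁(1−p₁) + p₂(1−p₂)] / (p₁ − p₂)²
  = (2.326 + 1.036)² · (0.60·0.40 + 0.51·0.49) / (0.09)²
  = (3.362)² · (0.2400 + 0.2499) / 0.0081
  = 11.3030 · 0.4899 / 0.0081
  = 683.62
Design effect: 2.3 × 683.62 = 1572.34.
Round up → n = 1573 per group.

n = 1573 per group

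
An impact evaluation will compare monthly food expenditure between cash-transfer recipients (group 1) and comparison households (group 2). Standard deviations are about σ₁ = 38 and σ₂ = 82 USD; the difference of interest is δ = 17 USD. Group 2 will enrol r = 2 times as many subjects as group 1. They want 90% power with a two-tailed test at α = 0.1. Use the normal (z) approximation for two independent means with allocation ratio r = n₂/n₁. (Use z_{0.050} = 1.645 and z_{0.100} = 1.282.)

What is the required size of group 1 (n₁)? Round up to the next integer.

n₁ = (z_{α/2} + z_β)² · (σ₁² + σ₂²/r) / δ²
   = (1.645 + 1.282)² · (38² + 82²/2) / 17²
   = 8.5673 · (1444 + 3362) / 289
   = 8.5673 · 4806 / 289
   = 142.47
Round up → n₁ = 143; n₂ = r·n₁ = 2 × 143 = 286.

n₁ = 143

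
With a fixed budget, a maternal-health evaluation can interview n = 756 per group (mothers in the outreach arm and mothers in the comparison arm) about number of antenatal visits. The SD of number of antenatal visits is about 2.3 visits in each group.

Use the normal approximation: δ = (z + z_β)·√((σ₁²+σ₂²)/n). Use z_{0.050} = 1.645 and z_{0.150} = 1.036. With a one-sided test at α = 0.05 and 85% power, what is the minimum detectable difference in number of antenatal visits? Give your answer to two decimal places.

Minimum detectable difference ≈ 0.32 visits

δ = (z_α + z_β) · √((σ₁²+σ₂²)/n)
  = (1.645 + 1.036) · √(10.58/756)
  = 2.681 · √0.01399
  = 2.681 · 0.1183
  = 0.3172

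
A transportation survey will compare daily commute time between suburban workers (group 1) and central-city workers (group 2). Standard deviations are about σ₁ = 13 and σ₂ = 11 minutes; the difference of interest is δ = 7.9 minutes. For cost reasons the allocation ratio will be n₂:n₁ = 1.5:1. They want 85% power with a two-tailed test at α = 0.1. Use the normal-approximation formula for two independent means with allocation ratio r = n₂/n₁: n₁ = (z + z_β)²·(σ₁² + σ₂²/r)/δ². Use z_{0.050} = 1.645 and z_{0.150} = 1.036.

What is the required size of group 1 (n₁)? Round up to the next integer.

n₁ = 29

n₁ = (z_{α/2} + z_β)² · (σ₁² + σ₂²/r) / δ²
   = (1.645 + 1.036)² · (13² + 11²/1.5) / 7.9²
   = 7.1878 · (169 + 80.6667) / 62.41
   = 7.1878 · 249.6667 / 62.41
   = 28.75
Round up → n₁ = 29; n₂ = r·n₁ = 1.5 × 29 = 44.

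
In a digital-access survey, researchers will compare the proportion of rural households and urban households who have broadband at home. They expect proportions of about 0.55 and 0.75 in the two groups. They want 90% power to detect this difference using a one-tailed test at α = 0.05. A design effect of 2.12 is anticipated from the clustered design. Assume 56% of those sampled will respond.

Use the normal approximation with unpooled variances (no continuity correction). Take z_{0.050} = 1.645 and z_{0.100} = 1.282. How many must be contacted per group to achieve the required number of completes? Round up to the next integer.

n = 353 per group

n = (z_α + z_β)² · [p₁(1−p₁) + p₂(1−p₂)] / (p₁ − p₂)²
  = (1.645 + 1.282)² · (0.55·0.45 + 0.75·0.25) / (-0.20)²
  = (2.927)² · (0.2475 + 0.1875) / 0.0400
  = 8.5673 · 0.4350 / 0.0400
  = 93.17
Design effect: 2.12 × 93.17 = 197.52.
Adjust for 56% response: 197.52 / 0.56 = 352.71.
Round up → n = 353 per group.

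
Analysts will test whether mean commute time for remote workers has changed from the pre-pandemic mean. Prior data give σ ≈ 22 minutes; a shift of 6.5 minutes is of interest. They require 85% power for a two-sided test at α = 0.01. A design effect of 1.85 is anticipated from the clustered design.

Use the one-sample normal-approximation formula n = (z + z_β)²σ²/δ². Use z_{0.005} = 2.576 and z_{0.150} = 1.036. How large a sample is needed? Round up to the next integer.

n = (z_{α/2} + z_β)² · σ² / δ²
  = (2.576 + 1.036)² · 22² / 6.5²
  = 13.0465 · 484 / 42.25
  = 149.46
Design effect: 1.85 × 149.46 = 276.49.
Round up → n = 277.

n = 277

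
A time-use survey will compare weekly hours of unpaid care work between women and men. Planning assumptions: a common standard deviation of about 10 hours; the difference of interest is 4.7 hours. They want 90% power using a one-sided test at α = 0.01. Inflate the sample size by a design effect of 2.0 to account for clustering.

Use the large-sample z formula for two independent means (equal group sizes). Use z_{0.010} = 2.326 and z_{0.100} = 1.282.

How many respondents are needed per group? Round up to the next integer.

n = (z_α + z_β)² · (σ₁² + σ₂²) / δ²
  = (2.326 + 1.282)² · (2·10² = 200) / 4.7²
  = 13.0177 · 200 / 22.09
  = 117.86
Design effect: 2.0 × 117.86 = 235.72.
Round up → n = 236 per group.

n = 236 per group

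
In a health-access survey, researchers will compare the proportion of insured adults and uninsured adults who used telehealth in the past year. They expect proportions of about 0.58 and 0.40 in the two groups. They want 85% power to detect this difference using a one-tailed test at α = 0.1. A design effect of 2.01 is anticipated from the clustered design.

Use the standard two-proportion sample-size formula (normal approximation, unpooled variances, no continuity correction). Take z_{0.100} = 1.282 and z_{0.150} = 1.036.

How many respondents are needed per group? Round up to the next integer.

n = 162 per group

n = (z_α + z_β)² · [p₁(1−p₁) + p₂(1−p₂)] / (p₁ − p₂)²
  = (1.282 + 1.036)² · (0.58·0.42 + 0.40·0.60) / (0.18)²
  = (2.318)² · (0.2436 + 0.2400) / 0.0324
  = 5.3731 · 0.4836 / 0.0324
  = 80.20
Design effect: 2.01 × 80.20 = 161.20.
Round up → n = 162 per group.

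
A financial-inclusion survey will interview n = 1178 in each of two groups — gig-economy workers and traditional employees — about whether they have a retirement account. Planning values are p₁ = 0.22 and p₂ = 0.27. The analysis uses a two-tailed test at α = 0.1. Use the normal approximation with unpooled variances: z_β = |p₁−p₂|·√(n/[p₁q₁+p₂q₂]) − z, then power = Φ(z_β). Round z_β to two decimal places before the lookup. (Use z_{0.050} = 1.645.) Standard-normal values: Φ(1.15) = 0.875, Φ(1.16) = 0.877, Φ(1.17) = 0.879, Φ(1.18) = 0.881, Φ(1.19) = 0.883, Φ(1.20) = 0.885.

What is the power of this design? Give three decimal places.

Power ≈ 0.881

z_β = |p₁−p₂|·√(n/[p₁q₁+p₂q₂]) − z_{α/2}
    = 0.05 · √(1178/0.3687) − 1.645
    = 0.05 · 56.5244 − 1.645
    = 2.8262 − 1.645 = 1.1812 → 1.18
Power = Φ(1.18) = 0.881.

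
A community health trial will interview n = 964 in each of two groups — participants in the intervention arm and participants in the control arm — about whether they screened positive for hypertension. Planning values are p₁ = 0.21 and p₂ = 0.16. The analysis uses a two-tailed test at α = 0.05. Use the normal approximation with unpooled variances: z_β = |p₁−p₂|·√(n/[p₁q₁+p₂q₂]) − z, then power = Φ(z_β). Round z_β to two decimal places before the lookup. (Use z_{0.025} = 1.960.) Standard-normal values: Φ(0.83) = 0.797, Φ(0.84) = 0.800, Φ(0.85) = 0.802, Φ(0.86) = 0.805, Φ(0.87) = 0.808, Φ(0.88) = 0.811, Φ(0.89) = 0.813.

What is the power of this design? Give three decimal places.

Power ≈ 0.808

z_β = |p₁−p₂|·√(n/[p₁q₁+p₂q₂]) − z_{α/2}
    = 0.05 · √(964/0.3003) − 1.960
    = 0.05 · 56.6579 − 1.960
    = 2.8329 − 1.960 = 0.8729 → 0.87
Power = Φ(0.87) = 0.808.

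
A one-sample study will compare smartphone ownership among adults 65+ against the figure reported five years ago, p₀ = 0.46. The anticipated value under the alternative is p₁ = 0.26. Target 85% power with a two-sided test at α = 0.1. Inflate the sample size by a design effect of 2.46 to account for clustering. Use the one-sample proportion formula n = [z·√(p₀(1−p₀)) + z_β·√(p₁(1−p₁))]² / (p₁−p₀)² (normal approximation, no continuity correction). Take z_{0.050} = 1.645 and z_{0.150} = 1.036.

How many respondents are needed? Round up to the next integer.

n = 100

n = [z_{α/2}·√(p₀q₀) + z_β·√(p₁q₁)]² / (p₁ − p₀)²
  = [1.645·√(0.46·0.54) + 1.036·√(0.26·0.74)]² / (-0.20)²
  = [1.645·0.4984 + 1.036·0.4386]² / 0.0400
  = [1.2743]² / 0.0400
  = 40.60
Design effect: 2.46 × 40.60 = 99.86.
Round up → n = 100.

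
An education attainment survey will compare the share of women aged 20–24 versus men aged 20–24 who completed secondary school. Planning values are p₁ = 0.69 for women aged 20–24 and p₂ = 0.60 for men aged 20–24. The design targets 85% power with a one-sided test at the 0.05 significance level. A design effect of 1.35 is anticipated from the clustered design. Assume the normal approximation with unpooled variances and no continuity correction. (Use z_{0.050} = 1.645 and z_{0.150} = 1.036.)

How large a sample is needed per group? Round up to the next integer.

n = 544 per group

n = (z_α + z_β)² · [p₁(1−p₁) + p₂(1−p₂)] / (p₁ − p₂)²
  = (1.645 + 1.036)² · (0.69·0.31 + 0.60·0.40) / (0.09)²
  = (2.681)² · (0.2139 + 0.2400) / 0.0081
  = 7.1878 · 0.4539 / 0.0081
  = 402.78
Design effect: 1.35 × 402.78 = 543.75.
Round up → n = 544 per group.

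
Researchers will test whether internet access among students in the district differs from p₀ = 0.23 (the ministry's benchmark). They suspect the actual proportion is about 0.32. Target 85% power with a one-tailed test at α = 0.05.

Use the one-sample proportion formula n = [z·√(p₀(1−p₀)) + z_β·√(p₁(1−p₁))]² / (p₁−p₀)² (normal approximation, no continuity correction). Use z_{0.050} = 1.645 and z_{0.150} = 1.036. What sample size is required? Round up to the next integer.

n = [z_α·√(p₀q₀) + z_β·√(p₁q₁)]² / (p₁ − p₀)²
  = [1.645·√(0.23·0.77) + 1.036·√(0.32·0.68)]² / (0.09)²
  = [1.645·0.4208 + 1.036·0.4665]² / 0.0081
  = [1.1755]² / 0.0081
  = 170.60
Round up → n = 171.

n = 171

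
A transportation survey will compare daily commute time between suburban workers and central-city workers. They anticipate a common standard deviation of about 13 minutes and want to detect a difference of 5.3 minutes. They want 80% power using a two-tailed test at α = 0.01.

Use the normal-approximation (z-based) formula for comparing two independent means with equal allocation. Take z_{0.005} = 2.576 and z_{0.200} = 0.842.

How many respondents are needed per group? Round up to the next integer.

n = (z_{α/2} + z_β)² · (σ₁² + σ₂²) / δ²
  = (2.576 + 0.842)² · (2·13² = 338) / 5.3²
  = 11.6827 · 338 / 28.09
  = 140.58
Round up → n = 141 per group.

n = 141 per group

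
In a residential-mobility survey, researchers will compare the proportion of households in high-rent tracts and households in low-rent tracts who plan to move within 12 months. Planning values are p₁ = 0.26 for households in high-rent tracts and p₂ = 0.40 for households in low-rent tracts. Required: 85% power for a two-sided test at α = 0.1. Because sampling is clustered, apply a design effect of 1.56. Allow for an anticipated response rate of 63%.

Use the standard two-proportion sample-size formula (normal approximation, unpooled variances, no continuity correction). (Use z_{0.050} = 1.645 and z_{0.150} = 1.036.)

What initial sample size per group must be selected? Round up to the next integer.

n = 393 per group

n = (z_{α/2} + z_β)² · [p₁(1−p₁) + p₂(1−p₂)] / (p₁ − p₂)²
  = (1.645 + 1.036)² · (0.26·0.74 + 0.40·0.60) / (-0.14)²
  = (2.681)² · (0.1924 + 0.2400) / 0.0196
  = 7.1878 · 0.4324 / 0.0196
  = 158.57
Design effect: 1.56 × 158.57 = 247.37.
Adjust for 63% response: 247.37 / 0.63 = 392.65.
Round up → n = 393 per group.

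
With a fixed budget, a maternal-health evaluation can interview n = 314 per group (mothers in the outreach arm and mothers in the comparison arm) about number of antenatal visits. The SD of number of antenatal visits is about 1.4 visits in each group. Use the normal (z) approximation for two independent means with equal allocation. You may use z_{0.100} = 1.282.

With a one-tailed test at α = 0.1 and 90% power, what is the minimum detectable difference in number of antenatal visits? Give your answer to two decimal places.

δ = (z_α + z_β) · √((σ₁²+σ₂²)/n)
  = (1.282 + 1.282) · √(3.92/314)
  = 2.564 · √0.01248
  = 2.564 · 0.1117
  = 0.2865

Minimum detectable difference ≈ 0.29 visits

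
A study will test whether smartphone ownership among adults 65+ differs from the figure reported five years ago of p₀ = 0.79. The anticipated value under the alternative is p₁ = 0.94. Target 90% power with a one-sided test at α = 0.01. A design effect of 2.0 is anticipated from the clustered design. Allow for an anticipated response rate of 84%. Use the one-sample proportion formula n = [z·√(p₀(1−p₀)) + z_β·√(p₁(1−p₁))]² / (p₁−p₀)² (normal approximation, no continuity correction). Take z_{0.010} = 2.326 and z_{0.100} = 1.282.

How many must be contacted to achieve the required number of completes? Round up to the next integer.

n = 166

n = [z_α·√(p₀q₀) + z_β·√(p₁q₁)]² / (p₁ − p₀)²
  = [2.326·√(0.79·0.21) + 1.282·√(0.94·0.06)]² / (0.15)²
  = [2.326·0.4073 + 1.282·0.2375]² / 0.0225
  = [1.2519]² / 0.0225
  = 69.65
Design effect: 2.0 × 69.65 = 139.30.
Adjust for 84% response: 139.30 / 0.84 = 165.84.
Round up → n = 166.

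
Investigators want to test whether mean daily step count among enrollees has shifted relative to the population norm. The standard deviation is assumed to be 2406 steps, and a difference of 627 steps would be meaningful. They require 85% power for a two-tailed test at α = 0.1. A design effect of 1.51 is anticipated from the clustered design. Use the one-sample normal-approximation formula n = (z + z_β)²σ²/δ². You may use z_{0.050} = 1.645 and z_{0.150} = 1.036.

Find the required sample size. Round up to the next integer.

n = (z_{α/2} + z_β)² · σ² / δ²
  = (1.645 + 1.036)² · 2406² / 627²
  = 7.1878 · 5788836 / 393129
  = 105.84
Design effect: 1.51 × 105.84 = 159.82.
Round up → n = 160.

n = 160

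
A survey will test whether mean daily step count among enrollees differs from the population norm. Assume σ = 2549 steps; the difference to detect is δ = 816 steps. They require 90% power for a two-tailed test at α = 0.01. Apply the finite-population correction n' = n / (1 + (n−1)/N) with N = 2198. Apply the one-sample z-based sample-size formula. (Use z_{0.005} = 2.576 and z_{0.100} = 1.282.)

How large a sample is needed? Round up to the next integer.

n = (z_{α/2} + z_β)² · σ² / δ²
  = (2.576 + 1.282)² · 2549² / 816²
  = 14.8842 · 6497401 / 665856
  = 145.24
Finite-population correction (N = 2198): 145.24 / (1 + (145.24 − 1)/2198) = 136.30.
Round up → n = 137.

n = 137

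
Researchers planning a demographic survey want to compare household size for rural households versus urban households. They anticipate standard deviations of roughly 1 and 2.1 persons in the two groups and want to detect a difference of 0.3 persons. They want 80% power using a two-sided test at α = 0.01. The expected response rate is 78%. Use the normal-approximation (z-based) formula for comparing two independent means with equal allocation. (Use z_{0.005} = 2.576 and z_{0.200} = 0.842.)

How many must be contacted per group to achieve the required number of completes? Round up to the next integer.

n = 901 per group

n = (z_{α/2} + z_β)² · (σ₁² + σ₂²) / δ²
  = (2.576 + 0.842)² · (1² + 2.1² = 5.41) / 0.3²
  = 11.6827 · 5.41 / 0.09
  = 702.26
Adjust for 78% response: 702.26 / 0.78 = 900.34.
Round up → n = 901 per group.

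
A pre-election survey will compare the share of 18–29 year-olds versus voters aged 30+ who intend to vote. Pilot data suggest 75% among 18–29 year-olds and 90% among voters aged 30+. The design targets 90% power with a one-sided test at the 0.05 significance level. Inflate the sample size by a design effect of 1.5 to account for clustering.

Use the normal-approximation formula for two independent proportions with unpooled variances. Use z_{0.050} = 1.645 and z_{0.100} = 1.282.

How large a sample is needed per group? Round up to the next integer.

n = (z_α + z_β)² · [p₁(1−p₁) + p₂(1−p₂)] / (p₁ − p₂)²
  = (1.645 + 1.282)² · (0.75·0.25 + 0.90·0.10) / (-0.15)²
  = (2.927)² · (0.1875 + 0.0900) / 0.0225
  = 8.5673 · 0.2775 / 0.0225
  = 105.66
Design effect: 1.5 × 105.66 = 158.50.
Round up → n = 159 per group.

n = 159 per group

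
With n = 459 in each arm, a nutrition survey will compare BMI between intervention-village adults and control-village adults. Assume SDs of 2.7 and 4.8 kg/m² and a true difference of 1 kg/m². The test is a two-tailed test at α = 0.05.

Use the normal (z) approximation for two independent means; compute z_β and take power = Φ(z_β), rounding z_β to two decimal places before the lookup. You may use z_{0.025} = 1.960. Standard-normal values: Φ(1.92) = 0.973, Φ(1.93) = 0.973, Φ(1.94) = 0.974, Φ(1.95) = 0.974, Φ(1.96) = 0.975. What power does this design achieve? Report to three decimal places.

Power ≈ 0.973

z_β = δ·√(n/(σ₁²+σ₂²)) − z_{α/2}
    = 1 · √(459/30.33) − 1.960
    = 1 · 3.89018 − 1.960
    = 3.8902 − 1.960 = 1.9302 → 1.93
Power = Φ(1.93) = 0.973.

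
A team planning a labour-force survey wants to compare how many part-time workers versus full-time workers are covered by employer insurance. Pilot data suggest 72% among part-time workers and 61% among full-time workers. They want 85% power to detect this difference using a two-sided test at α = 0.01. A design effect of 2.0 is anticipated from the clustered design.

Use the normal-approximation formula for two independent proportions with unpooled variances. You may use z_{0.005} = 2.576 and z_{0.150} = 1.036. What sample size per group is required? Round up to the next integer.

n = (z_{α/2} + z_β)² · [p₁(1−p₁) + p₂(1−p₂)] / (p₁ − p₂)²
  = (2.576 + 1.036)² · (0.72·0.28 + 0.61·0.39) / (0.11)²
  = (3.612)² · (0.2016 + 0.2379) / 0.0121
  = 13.0465 · 0.4395 / 0.0121
  = 473.88
Design effect: 2.0 × 473.88 = 947.76.
Round up → n = 948 per group.

n = 948 per group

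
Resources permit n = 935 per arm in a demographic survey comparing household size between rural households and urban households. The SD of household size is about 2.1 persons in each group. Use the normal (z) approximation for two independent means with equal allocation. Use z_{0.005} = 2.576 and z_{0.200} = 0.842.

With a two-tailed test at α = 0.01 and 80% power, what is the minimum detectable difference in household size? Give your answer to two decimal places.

δ = (z_{α/2} + z_β) · √((σ₁²+σ₂²)/n)
  = (2.576 + 0.842) · √(8.82/935)
  = 3.418 · √0.00943
  = 3.418 · 0.0971
  = 0.3320

Minimum detectable difference ≈ 0.33 persons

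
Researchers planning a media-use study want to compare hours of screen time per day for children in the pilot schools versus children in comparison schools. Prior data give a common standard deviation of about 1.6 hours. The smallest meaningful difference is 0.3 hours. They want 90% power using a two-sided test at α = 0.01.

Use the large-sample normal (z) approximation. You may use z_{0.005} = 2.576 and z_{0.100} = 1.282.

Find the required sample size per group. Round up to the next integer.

n = 847 per group

n = (z_{α/2} + z_β)² · (σ₁² + σ₂²) / δ²
  = (2.576 + 1.282)² · (2·1.6² = 5.12) / 0.3²
  = 14.8842 · 5.12 / 0.09
  = 846.74
Round up → n = 847 per group.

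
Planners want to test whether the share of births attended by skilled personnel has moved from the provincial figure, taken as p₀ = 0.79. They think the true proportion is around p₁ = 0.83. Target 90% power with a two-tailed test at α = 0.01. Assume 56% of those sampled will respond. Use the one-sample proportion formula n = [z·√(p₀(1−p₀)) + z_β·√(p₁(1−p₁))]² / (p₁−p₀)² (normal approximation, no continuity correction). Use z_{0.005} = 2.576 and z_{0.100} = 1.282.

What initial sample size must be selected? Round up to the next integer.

n = 2616

n = [z_{α/2}·√(p₀q₀) + z_β·√(p₁q₁)]² / (p₁ − p₀)²
  = [2.576·√(0.79·0.21) + 1.282·√(0.83·0.17)]² / (0.04)²
  = [2.576·0.4073 + 1.282·0.3756]² / 0.0016
  = [1.5308]² / 0.0016
  = 1464.57
Adjust for 56% response: 1464.57 / 0.56 = 2615.30.
Round up → n = 2616.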